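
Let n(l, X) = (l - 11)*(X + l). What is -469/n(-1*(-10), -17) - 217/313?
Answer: -21188/313 ≈ -67.693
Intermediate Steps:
n(l, X) = (-11 + l)*(X + l)
-469/n(-1*(-10), -17) - 217/313 = -469/((-1*(-10))² - 11*(-17) - (-11)*(-10) - (-17)*(-10)) - 217/313 = -469/(10² + 187 - 11*10 - 17*10) - 217*1/313 = -469/(100 + 187 - 110 - 170) - 217/313 = -469/7 - 217/313 = -469*⅐ - 217/313 = -67 - 217/313 = -21188/313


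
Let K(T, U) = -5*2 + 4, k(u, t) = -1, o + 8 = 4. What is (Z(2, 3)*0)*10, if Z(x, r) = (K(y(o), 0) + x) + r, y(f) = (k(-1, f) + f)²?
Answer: 0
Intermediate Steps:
o = -4 (o = -8 + 4 = -4)
y(f) = (-1 + f)²
K(T, U) = -6 (K(T, U) = -10 + 4 = -6)
Z(x, r) = -6 + r + x (Z(x, r) = (-6 + x) + r = -6 + r + x)
(Z(2, 3)*0)*10 = ((-6 + 3 + 2)*0)*10 = -1*0*10 = 0*10 = 0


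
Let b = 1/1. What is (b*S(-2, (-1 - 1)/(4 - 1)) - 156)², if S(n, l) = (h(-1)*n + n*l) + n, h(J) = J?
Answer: 215296/9 ≈ 23922.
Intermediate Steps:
b = 1
S(n, l) = l*n (S(n, l) = (-n + n*l) + n = (-n + l*n) + n = l*n)
(b*S(-2, (-1 - 1)/(4 - 1)) - 156)² = (1*(((-1 - 1)/(4 - 1))*(-2)) - 156)² = (1*(-2/3*(-2)) - 156)² = (1*(-2*⅓*(-2)) - 156)² = (1*(-⅔*(-2)) - 156)² = (1*(4/3) - 156)² = (4/3 - 156)² = (-464/3)² = 215296/9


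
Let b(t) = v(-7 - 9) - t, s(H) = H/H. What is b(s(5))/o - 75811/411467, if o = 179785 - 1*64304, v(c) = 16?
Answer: -8748558086/47516620627 ≈ -0.18412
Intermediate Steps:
s(H) = 1
b(t) = 16 - t
o = 115481 (o = 179785 - 64304 = 115481)
b(s(5))/o - 75811/411467 = (16 - 1*1)/115481 - 75811/411467 = (16 - 1)*(1/115481) - 75811*1/411467 = 15*(1/115481) - 75811/411467 = 15/115481 - 75811/411467 = -8748558086/47516620627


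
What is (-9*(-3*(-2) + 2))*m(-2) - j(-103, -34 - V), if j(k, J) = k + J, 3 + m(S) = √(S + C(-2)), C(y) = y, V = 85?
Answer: 438 - 144*I ≈ 438.0 - 144.0*I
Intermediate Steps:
m(S) = -3 + √(-2 + S) (m(S) = -3 + √(S - 2) = -3 + √(-2 + S))
j(k, J) = J + k
(-9*(-3*(-2) + 2))*m(-2) - j(-103, -34 - V) = (-9*(-3*(-2) + 2))*(-3 + √(-2 - 2)) - ((-34 - 1*85) - 103) = (-9*(6 + 2))*(-3 + √(-4)) - ((-34 - 85) - 103) = (-9*8)*(-3 + 2*I) - (-119 - 103) = -72*(-3 + 2*I) - 1*(-222) = (216 - 144*I) + 222 = 438 - 144*I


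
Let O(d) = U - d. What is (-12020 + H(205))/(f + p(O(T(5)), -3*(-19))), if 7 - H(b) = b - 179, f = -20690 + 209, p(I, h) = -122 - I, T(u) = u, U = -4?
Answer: 12039/20594 ≈ 0.58459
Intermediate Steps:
O(d) = -4 - d
f = -20481
H(b) = 186 - b (H(b) = 7 - (b - 179) = 7 - (-179 + b) = 7 + (179 - b) = 186 - b)
(-12020 + H(205))/(f + p(O(T(5)), -3*(-19))) = (-12020 + (186 - 1*205))/(-20481 + (-122 - (-4 - 1*5))) = (-12020 + (186 - 205))/(-20481 + (-122 - (-4 - 5))) = (-12020 - 19)/(-20481 + (-122 - 1*(-9))) = -12039/(-20481 + (-122 + 9)) = -12039/(-20481 - 113) = -12039/(-20594) = -12039*(-1/20594) = 12039/20594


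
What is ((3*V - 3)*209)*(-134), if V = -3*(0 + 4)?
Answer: 1092234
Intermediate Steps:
V = -12 (V = -3*4 = -12)
((3*V - 3)*209)*(-134) = ((3*(-12) - 3)*209)*(-134) = ((-36 - 3)*209)*(-134) = -39*209*(-134) = -8151*(-134) = 1092234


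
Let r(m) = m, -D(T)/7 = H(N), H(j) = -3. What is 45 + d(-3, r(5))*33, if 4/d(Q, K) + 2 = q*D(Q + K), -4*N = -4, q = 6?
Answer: 1428/31 ≈ 46.065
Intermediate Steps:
N = 1 (N = -¼*(-4) = 1)
D(T) = 21 (D(T) = -7*(-3) = 21)
d(Q, K) = 1/31 (d(Q, K) = 4/(-2 + 6*21) = 4/(-2 + 126) = 4/124 = 4*(1/124) = 1/31)
45 + d(-3, r(5))*33 = 45 + (1/31)*33 = 45 + 33/31 = 1428/31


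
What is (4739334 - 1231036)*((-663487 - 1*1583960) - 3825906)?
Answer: -21307132183194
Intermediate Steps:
(4739334 - 1231036)*((-663487 - 1*1583960) - 3825906) = 3508298*((-663487 - 1583960) - 3825906) = 3508298*(-2247447 - 3825906) = 3508298*(-6073353) = -21307132183194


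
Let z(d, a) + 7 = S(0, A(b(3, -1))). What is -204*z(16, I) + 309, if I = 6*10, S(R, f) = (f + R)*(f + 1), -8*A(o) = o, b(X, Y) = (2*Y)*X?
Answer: 5877/4 ≈ 1469.3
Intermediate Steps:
b(X, Y) = 2*X*Y
A(o) = -o/8
S(R, f) = (1 + f)*(R + f) (S(R, f) = (R + f)*(1 + f) = (1 + f)*(R + f))
I = 60
z(d, a) = -91/16 (z(d, a) = -7 + (0 - 3*(-1)/4 + (-3*(-1)/4)² + 0*(-3*(-1)/4)) = -7 + (0 - ⅛*(-6) + (-⅛*(-6))² + 0*(-⅛*(-6))) = -7 + (0 + ¾ + (¾)² + 0*(¾)) = -7 + (0 + ¾ + 9/16 + 0) = -7 + 21/16 = -91/16)
-204*z(16, I) + 309 = -204*(-91/16) + 309 = 4641/4 + 309 = 5877/4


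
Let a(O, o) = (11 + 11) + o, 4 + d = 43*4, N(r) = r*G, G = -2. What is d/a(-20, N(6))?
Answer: 84/5 ≈ 16.800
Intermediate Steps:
N(r) = -2*r (N(r) = r*(-2) = -2*r)
d = 168 (d = -4 + 43*4 = -4 + 172 = 168)
a(O, o) = 22 + o
d/a(-20, N(6)) = 168/(22 - 2*6) = 168/(22 - 12) = 168/10 = 168*(⅒) = 84/5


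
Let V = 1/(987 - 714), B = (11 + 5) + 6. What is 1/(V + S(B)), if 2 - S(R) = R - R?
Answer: 273/547 ≈ 0.49909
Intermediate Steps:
B = 22 (B = 16 + 6 = 22)
S(R) = 2 (S(R) = 2 - (R - R) = 2 - 1*0 = 2 + 0 = 2)
V = 1/273 ≈ 0.0036630
1/(V + S(B)) = 1/(1/273 + 2) = 1/(547/273) = 273/547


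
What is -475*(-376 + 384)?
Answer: -3800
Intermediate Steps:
-475*(-376 + 384) = -475*8 = -3800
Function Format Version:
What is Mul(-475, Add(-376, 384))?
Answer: -3800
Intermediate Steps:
Mul(-475, Add(-376, 384)) = Mul(-475, 8) = -3800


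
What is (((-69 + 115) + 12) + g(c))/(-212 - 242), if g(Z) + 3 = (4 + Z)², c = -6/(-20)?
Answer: -7349/45400 ≈ -0.16187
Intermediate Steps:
c = 3/10 (c = -6*(-1/20) = 3/10 ≈ 0.30000)
g(Z) = -3 + (4 + Z)²
(((-69 + 115) + 12) + g(c))/(-212 - 242) = (((-69 + 115) + 12) + (-3 + (4 + 3/10)²))/(-212 - 242) = ((46 + 12) + (-3 + (43/10)²))/(-454) = (58 + (-3 + 1849/100))*(-1/454) = (58 + 1549/100)*(-1/454) = (7349/100)*(-1/454) = -7349/45400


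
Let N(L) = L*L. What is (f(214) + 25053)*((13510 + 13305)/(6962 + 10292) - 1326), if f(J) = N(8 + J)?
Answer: -1698748306293/17254 ≈ -9.8455e+7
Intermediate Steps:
N(L) = L²
f(J) = (8 + J)²
(f(214) + 25053)*((13510 + 13305)/(6962 + 10292) - 1326) = ((8 + 214)² + 25053)*((13510 + 13305)/(6962 + 10292) - 1326) = (222² + 25053)*(26815/17254 - 1326) = (49284 + 25053)*(26815*(1/17254) - 1326) = 74337*(26815/17254 - 1326) = 74337*(-22851989/17254) = -1698748306293/17254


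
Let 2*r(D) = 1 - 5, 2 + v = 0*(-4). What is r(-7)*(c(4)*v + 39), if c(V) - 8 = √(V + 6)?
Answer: -46 + 4*√10 ≈ -33.351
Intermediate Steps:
v = -2 (v = -2 + 0*(-4) = -2 + 0 = -2)
c(V) = 8 + √(6 + V) (c(V) = 8 + √(V + 6) = 8 + √(6 + V))
r(D) = -2 (r(D) = (1 - 5)/2 = (½)*(-4) = -2)
r(-7)*(c(4)*v + 39) = -2*((8 + √(6 + 4))*(-2) + 39) = -2*((8 + √10)*(-2) + 39) = -2*((-16 - 2*√10) + 39) = -2*(23 - 2*√10) = -46 + 4*√10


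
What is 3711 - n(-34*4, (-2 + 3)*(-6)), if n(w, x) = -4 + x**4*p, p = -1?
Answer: 5011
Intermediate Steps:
n(w, x) = -4 - x**4 (n(w, x) = -4 + x**4*(-1) = -4 - x**4)
3711 - n(-34*4, (-2 + 3)*(-6)) = 3711 - (-4 - ((-2 + 3)*(-6))**4) = 3711 - (-4 - (1*(-6))**4) = 3711 - (-4 - 1*(-6)**4) = 3711 - (-4 - 1*1296) = 3711 - (-4 - 1296) = 3711 - 1*(-1300) = 3711 + 1300 = 5011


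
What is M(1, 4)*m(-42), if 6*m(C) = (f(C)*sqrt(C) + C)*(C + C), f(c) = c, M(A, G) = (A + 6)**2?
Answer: 28812 + 28812*I*sqrt(42) ≈ 28812.0 + 1.8672e+5*I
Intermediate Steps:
M(A, G) = (6 + A)**2
m(C) = C*(C + C**(3/2))/3 (m(C) = ((C*sqrt(C) + C)*(C + C))/6 = ((C**(3/2) + C)*(2*C))/6 = ((C + C**(3/2))*(2*C))/6 = (2*C*(C + C**(3/2)))/6 = C*(C + C**(3/2))/3)
M(1, 4)*m(-42) = (6 + 1)**2*((1/3)*(-42)**2 + (-42)**(5/2)/3) = 7**2*((1/3)*1764 + (1764*I*sqrt(42))/3) = 49*(588 + 588*I*sqrt(42)) = 28812 + 28812*I*sqrt(42)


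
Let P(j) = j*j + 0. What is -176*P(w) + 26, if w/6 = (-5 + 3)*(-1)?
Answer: -25318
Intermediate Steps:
w = 12 (w = 6*((-5 + 3)*(-1)) = 6*(-2*(-1)) = 6*2 = 12)
P(j) = j**2 (P(j) = j**2 + 0 = j**2)
-176*P(w) + 26 = -176*12**2 + 26 = -176*144 + 26 = -25344 + 26 = -25318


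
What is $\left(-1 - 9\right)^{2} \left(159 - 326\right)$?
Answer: $-16700$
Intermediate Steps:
$\left(-1 - 9\right)^{2} \left(159 - 326\right) = \left(-10\right)^{2} \left(-167\right) = 100 \left(-167\right) = -16700$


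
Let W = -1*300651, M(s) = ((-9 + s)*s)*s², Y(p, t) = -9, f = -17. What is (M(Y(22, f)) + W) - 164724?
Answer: -452253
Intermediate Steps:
M(s) = s³*(-9 + s) (M(s) = (s*(-9 + s))*s² = s³*(-9 + s))
W = -300651
(M(Y(22, f)) + W) - 164724 = ((-9)³*(-9 - 9) - 300651) - 164724 = (-729*(-18) - 300651) - 164724 = (13122 - 300651) - 164724 = -287529 - 164724 = -452253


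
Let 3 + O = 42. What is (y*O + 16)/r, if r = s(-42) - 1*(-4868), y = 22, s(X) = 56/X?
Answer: 1311/7300 ≈ 0.17959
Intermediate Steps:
O = 39 (O = -3 + 42 = 39)
r = 14600/3 (r = 56/(-42) - 1*(-4868) = 56*(-1/42) + 4868 = -4/3 + 4868 = 14600/3 ≈ 4866.7)
(y*O + 16)/r = (22*39 + 16)/(14600/3) = (858 + 16)*(3/14600) = 874*(3/14600) = 1311/7300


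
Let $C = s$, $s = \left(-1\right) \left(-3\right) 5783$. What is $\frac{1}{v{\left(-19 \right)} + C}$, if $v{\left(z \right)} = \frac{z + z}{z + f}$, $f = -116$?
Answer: $\frac{135}{2342153} \approx 5.7639 \cdot 10^{-5}$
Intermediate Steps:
$v{\left(z \right)} = \frac{2 z}{-116 + z}$ ($v{\left(z \right)} = \frac{z + z}{z - 116} = \frac{2 z}{-116 + z}$)
$s = 17349$ ($s = 3 \cdot 5783 = 17349$)
$C = 17349$
$\frac{1}{v{\left(-19 \right)} + C} = \frac{1}{2 \left(-19\right) \frac{1}{-116 - 19} + 17349} = \frac{1}{2 \left(-19\right) \frac{1}{-135} + 17349} = \frac{1}{2 \left(-19\right) \left(- \frac{1}{135}\right) + 17349} = \frac{1}{\frac{38}{135} + 17349} = \frac{1}{\frac{2342153}{135}} = \frac{135}{2342153}$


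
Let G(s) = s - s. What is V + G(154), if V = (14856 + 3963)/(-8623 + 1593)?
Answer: -18819/7030 ≈ -2.6770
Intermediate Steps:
G(s) = 0
V = -18819/7030 (V = 18819/(-7030) = 18819*(-1/7030) = -18819/7030 ≈ -2.6770)
V + G(154) = -18819/7030 + 0 = -18819/7030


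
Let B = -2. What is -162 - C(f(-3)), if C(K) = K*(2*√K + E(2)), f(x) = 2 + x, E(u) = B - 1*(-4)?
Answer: -160 + 2*I ≈ -160.0 + 2.0*I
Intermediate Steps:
E(u) = 2 (E(u) = -2 - 1*(-4) = -2 + 4 = 2)
C(K) = K*(2 + 2*√K) (C(K) = K*(2*√K + 2) = K*(2 + 2*√K))
-162 - C(f(-3)) = -162 - (2*(2 - 3) + 2*(2 - 3)^(3/2)) = -162 - (2*(-1) + 2*(-1)^(3/2)) = -162 - (-2 + 2*(-I)) = -162 - (-2 - 2*I) = -162 + (2 + 2*I) = -160 + 2*I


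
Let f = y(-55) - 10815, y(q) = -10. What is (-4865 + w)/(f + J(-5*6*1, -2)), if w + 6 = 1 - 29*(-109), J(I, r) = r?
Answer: 1709/10827 ≈ 0.15785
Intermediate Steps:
w = 3156 (w = -6 + (1 - 29*(-109)) = -6 + (1 + 3161) = -6 + 3162 = 3156)
f = -10825 (f = -10 - 10815 = -10825)
(-4865 + w)/(f + J(-5*6*1, -2)) = (-4865 + 3156)/(-10825 - 2) = -1709/(-10827) = -1709*(-1/10827) = 1709/10827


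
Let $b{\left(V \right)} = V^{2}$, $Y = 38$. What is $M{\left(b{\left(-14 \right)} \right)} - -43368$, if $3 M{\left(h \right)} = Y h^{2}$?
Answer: $\frac{1589912}{3} \approx 5.2997 \cdot 10^{5}$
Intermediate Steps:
$M{\left(h \right)} = \frac{38 h^{2}}{3}$
$M{\left(b{\left(-14 \right)} \right)} - -43368 = \frac{38 \left(\left(-14\right)^{2}\right)^{2}}{3} - -43368 = \frac{38 \cdot 196^{2}}{3} + 43368 = \frac{38}{3} \cdot 38416 + 43368 = \frac{1459808}{3} + 43368 = \frac{1589912}{3}$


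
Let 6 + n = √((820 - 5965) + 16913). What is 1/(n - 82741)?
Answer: -82747/6847054241 - 2*√2942/6847054241 ≈ -1.2101e-5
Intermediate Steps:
n = -6 + 2*√2942 (n = -6 + √((820 - 5965) + 16913) = -6 + √(-5145 + 16913) = -6 + √11768 = -6 + 2*√2942 ≈ 102.48)
1/(n - 82741) = 1/((-6 + 2*√2942) - 82741) = 1/(-82747 + 2*√2942)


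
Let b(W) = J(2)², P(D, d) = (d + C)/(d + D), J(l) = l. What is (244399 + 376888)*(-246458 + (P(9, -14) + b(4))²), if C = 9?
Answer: -153105619271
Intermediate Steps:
P(D, d) = (9 + d)/(D + d) (P(D, d) = (d + 9)/(d + D) = (9 + d)/(D + d))
b(W) = 4 (b(W) = 2² = 4)
(244399 + 376888)*(-246458 + (P(9, -14) + b(4))²) = (244399 + 376888)*(-246458 + ((9 - 14)/(9 - 14) + 4)²) = 621287*(-246458 + (-5/(-5) + 4)²) = 621287*(-246458 + (-⅕*(-5) + 4)²) = 621287*(-246458 + (1 + 4)²) = 621287*(-246458 + 5²) = 621287*(-246458 + 25) = 621287*(-246433) = -153105619271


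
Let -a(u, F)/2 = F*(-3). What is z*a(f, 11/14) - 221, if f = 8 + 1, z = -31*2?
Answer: -3593/7 ≈ -513.29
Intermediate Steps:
z = -62
f = 9
a(u, F) = 6*F (a(u, F) = -2*F*(-3) = -(-6)*F = 6*F)
z*a(f, 11/14) - 221 = -372*11/14 - 221 = -62*33/7 - 221 = -2046/7 - 221 = -3593/7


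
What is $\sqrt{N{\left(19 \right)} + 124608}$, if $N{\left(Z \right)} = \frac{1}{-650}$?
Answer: $\frac{\sqrt{2105875174}}{130} \approx 353.0$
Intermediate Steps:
$N{\left(Z \right)} = - \frac{1}{650}$
$\sqrt{N{\left(19 \right)} + 124608} = \sqrt{- \frac{1}{650} + 124608} = \sqrt{\frac{80995199}{650}} = \frac{\sqrt{2105875174}}{130}$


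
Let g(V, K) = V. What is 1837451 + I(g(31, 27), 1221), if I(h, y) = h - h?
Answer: 1837451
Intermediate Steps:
I(h, y) = 0
1837451 + I(g(31, 27), 1221) = 1837451 + 0 = 1837451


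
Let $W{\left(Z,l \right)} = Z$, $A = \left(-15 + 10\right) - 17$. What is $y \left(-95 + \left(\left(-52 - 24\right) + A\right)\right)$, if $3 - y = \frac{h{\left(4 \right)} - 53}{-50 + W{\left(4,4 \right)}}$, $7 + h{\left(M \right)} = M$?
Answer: $- \frac{7913}{23} \approx -344.04$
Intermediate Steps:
$h{\left(M \right)} = -7 + M$
$A = -22$ ($A = -5 - 17 = -22$)
$y = \frac{41}{23}$ ($y = 3 - \frac{\left(-7 + 4\right) - 53}{-50 + 4} = 3 - \frac{-3 - 53}{-46} = 3 - \left(-56\right) \left(- \frac{1}{46}\right) = 3 - \frac{28}{23} = \frac{41}{23} \approx 1.7826$)
$y \left(-95 + \left(\left(-52 - 24\right) + A\right)\right) = \frac{41 \left(-95 - 98\right)}{23} = \frac{41}{23} \left(-193\right) = - \frac{7913}{23}$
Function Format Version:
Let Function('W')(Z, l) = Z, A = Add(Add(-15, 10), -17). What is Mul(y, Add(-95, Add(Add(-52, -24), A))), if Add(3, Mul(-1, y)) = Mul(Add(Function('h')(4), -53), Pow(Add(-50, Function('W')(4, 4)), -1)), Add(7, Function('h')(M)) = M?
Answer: Rational(-7913, 23) ≈ -344.04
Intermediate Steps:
Function('h')(M) = Add(-7, M)
A = -22 (A = Add(-5, -17) = -22)
y = Rational(41, 23) (y = Add(3, Mul(-1, Mul(Add(Add(-7, 4), -53), Pow(Add(-50, 4), -1)))) = Add(3, Mul(-1, Mul(Add(-3, -53), Pow(-46, -1)))) = Add(3, Mul(-1, Mul(-56, Rational(-1, 46)))) = Add(3, Mul(-1, Rational(28, 23))) = Add(3, Rational(-28, 23)) = Rational(41, 23) ≈ 1.7826)
Mul(y, Add(-95, Add(Add(-52, -24), A))) = Mul(Rational(41, 23), Add(-95, Add(Add(-52, -24), -22))) = Mul(Rational(41, 23), Add(-95, Add(-76, -22))) = Mul(Rational(41, 23), Add(-95, -98)) = Mul(Rational(41, 23), -193) = Rational(-7913, 23)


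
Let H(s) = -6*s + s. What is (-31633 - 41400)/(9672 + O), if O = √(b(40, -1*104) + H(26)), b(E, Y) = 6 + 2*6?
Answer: -88296897/11693462 + 73033*I*√7/23386924 ≈ -7.551 + 0.0082622*I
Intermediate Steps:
b(E, Y) = 18 (b(E, Y) = 6 + 12 = 18)
H(s) = -5*s
O = 4*I*√7 (O = √(18 - 5*26) = √(18 - 130) = √(-112) = 4*I*√7 ≈ 10.583*I)
(-31633 - 41400)/(9672 + O) = (-31633 - 41400)/(9672 + 4*I*√7) = -73033/(9672 + 4*I*√7)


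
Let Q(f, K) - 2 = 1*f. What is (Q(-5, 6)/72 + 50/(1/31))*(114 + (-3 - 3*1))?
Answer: 334791/2 ≈ 1.6740e+5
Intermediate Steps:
Q(f, K) = 2 + f (Q(f, K) = 2 + 1*f = 2 + f)
(Q(-5, 6)/72 + 50/(1/31))*(114 + (-3 - 3*1)) = ((2 - 5)/72 + 50/(1/31))*(114 + (-3 - 3*1)) = (-3*1/72 + 50/(1/31))*(114 + (-3 - 3)) = (-1/24 + 50*31)*(114 - 6) = (-1/24 + 1550)*108 = (37199/24)*108 = 334791/2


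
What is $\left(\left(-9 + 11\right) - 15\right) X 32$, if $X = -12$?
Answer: $4992$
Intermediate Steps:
$\left(\left(-9 + 11\right) - 15\right) X 32 = \left(\left(-9 + 11\right) - 15\right) \left(-12\right) 32 = \left(2 - 15\right) \left(-12\right) 32 = \left(-13\right) \left(-12\right) 32 = 156 \cdot 32 = 4992$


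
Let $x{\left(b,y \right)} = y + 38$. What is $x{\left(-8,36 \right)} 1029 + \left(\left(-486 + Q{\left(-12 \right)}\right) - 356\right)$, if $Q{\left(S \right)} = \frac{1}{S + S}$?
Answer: $\frac{1807295}{24} \approx 75304.0$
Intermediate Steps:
$x{\left(b,y \right)} = 38 + y$
$Q{\left(S \right)} = \frac{1}{2 S}$
$x{\left(-8,36 \right)} 1029 + \left(\left(-486 + Q{\left(-12 \right)}\right) - 356\right) = \left(38 + 36\right) 1029 - \left(842 + \frac{1}{24}\right) = 74 \cdot 1029 + \left(\left(-486 + \frac{1}{2} \left(- \frac{1}{12}\right)\right) - 356\right) = 76146 - \frac{20209}{24} = \frac{1807295}{24}$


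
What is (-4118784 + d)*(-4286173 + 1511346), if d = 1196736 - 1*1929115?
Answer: 13461138073801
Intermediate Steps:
d = -732379 (d = 1196736 - 1929115 = -732379)
(-4118784 + d)*(-4286173 + 1511346) = (-4118784 - 732379)*(-4286173 + 1511346) = -4851163*(-2774827) = 13461138073801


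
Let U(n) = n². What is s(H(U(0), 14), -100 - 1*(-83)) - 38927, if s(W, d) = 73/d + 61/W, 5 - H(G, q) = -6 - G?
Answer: -7279115/187 ≈ -38926.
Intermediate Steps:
H(G, q) = 11 + G (H(G, q) = 5 - (-6 - G) = 5 + (6 + G) = 11 + G)
s(W, d) = 61/W + 73/d
s(H(U(0), 14), -100 - 1*(-83)) - 38927 = (61/(11 + 0²) + 73/(-100 - 1*(-83))) - 38927 = (61/(11 + 0) + 73/(-100 + 83)) - 38927 = (61/11 + 73/(-17)) - 38927 = (61*(1/11) + 73*(-1/17)) - 38927 = (61/11 - 73/17) - 38927 = 234/187 - 38927 = -7279115/187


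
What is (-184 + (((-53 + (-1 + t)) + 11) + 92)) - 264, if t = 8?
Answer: -391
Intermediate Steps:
(-184 + (((-53 + (-1 + t)) + 11) + 92)) - 264 = (-184 + (((-53 + (-1 + 8)) + 11) + 92)) - 264 = (-184 + (((-53 + 7) + 11) + 92)) - 264 = (-184 + ((-46 + 11) + 92)) - 264 = (-184 + (-35 + 92)) - 264 = (-184 + 57) - 264 = -127 - 264 = -391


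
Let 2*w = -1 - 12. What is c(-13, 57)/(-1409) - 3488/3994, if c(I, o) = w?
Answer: -4888631/5627546 ≈ -0.86870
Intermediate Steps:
w = -13/2 (w = (-1 - 12)/2 = (½)*(-13) = -13/2 ≈ -6.5000)
c(I, o) = -13/2
c(-13, 57)/(-1409) - 3488/3994 = -13/2/(-1409) - 3488/3994 = -13/2*(-1/1409) - 3488*1/3994 = 13/2818 - 1744/1997 = -4888631/5627546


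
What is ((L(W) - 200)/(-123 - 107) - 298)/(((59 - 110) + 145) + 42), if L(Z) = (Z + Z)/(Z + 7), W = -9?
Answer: -68349/31280 ≈ -2.1851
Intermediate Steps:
L(Z) = 2*Z/(7 + Z) (L(Z) = (2*Z)/(7 + Z) = 2*Z/(7 + Z))
((L(W) - 200)/(-123 - 107) - 298)/(((59 - 110) + 145) + 42) = ((2*(-9)/(7 - 9) - 200)/(-123 - 107) - 298)/(((59 - 110) + 145) + 42) = ((2*(-9)/(-2) - 200)/(-230) - 298)/((-51 + 145) + 42) = ((2*(-9)*(-1/2) - 200)*(-1/230) - 298)/(94 + 42) = ((9 - 200)*(-1/230) - 298)/136 = (-191*(-1/230) - 298)*(1/136) = (191/230 - 298)*(1/136) = -68349/230*1/136 = -68349/31280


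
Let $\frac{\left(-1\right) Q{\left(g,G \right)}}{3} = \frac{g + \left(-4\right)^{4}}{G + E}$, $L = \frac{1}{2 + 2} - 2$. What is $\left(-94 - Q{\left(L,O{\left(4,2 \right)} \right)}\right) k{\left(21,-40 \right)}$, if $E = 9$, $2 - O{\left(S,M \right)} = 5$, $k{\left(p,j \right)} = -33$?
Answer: $- \frac{8745}{8} \approx -1093.1$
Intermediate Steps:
$O{\left(S,M \right)} = -3$ ($O{\left(S,M \right)} = 2 - 5 = -3$)
$L = - \frac{7}{4}$ ($L = \frac{1}{4} - 2 = - \frac{7}{4} \approx -1.75$)
$Q{\left(g,G \right)} = - \frac{3 \left(256 + g\right)}{9 + G}$ ($Q{\left(g,G \right)} = - 3 \frac{g + \left(-4\right)^{4}}{G + 9} = - 3 \frac{g + 256}{9 + G} = - 3 \frac{256 + g}{9 + G} = - \frac{3 \left(256 + g\right)}{9 + G}$)
$\left(-94 - Q{\left(L,O{\left(4,2 \right)} \right)}\right) k{\left(21,-40 \right)} = \left(-94 - \frac{3 \left(-256 - - \frac{7}{4}\right)}{9 - 3}\right) \left(-33\right) = \left(-94 - \frac{3 \left(-256 + \frac{7}{4}\right)}{6}\right) \left(-33\right) = \left(-94 - 3 \cdot \frac{1}{6} \left(- \frac{1017}{4}\right)\right) \left(-33\right) = \left(-94 - - \frac{1017}{8}\right) \left(-33\right) = \left(-94 + \frac{1017}{8}\right) \left(-33\right) = \frac{265}{8} \left(-33\right) = - \frac{8745}{8}$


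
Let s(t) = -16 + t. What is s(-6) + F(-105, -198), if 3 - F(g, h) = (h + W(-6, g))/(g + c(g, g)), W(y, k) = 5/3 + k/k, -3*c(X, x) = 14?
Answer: -6837/329 ≈ -20.781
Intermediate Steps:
c(X, x) = -14/3 (c(X, x) = -1/3*14 = -14/3)
W(y, k) = 8/3 (W(y, k) = 5*(1/3) + 1 = 5/3 + 1 = 8/3)
F(g, h) = 3 - (8/3 + h)/(-14/3 + g) (F(g, h) = 3 - (h + 8/3)/(g - 14/3) = 3 - (8/3 + h)/(-14/3 + g))
s(-6) + F(-105, -198) = (-16 - 6) + (-50 - 3*(-198) + 9*(-105))/(-14 + 3*(-105)) = -22 + (-50 + 594 - 945)/(-14 - 315) = -22 - 401/(-329) = -22 - 1/329*(-401) = -22 + 401/329 = -6837/329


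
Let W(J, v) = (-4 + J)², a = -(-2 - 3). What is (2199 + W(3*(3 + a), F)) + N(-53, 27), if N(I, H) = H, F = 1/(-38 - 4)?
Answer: 2626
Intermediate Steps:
F = -1/42 (F = 1/(-42) = -1/42 ≈ -0.023810)
a = 5 (a = -1*(-5) = 5)
(2199 + W(3*(3 + a), F)) + N(-53, 27) = (2199 + (-4 + 3*(3 + 5))²) + 27 = (2199 + (-4 + 3*8)²) + 27 = (2199 + (-4 + 24)²) + 27 = (2199 + 20²) + 27 = (2199 + 400) + 27 = 2599 + 27 = 2626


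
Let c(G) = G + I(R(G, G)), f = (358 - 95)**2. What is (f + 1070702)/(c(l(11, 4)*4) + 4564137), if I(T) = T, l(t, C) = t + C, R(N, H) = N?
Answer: 379957/1521419 ≈ 0.24974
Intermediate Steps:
l(t, C) = C + t
f = 69169 (f = 263**2 = 69169)
c(G) = 2*G (c(G) = G + G = 2*G)
(f + 1070702)/(c(l(11, 4)*4) + 4564137) = (69169 + 1070702)/(2*((4 + 11)*4) + 4564137) = 1139871/(2*(15*4) + 4564137) = 1139871/(2*60 + 4564137) = 1139871/(120 + 4564137) = 1139871/4564257 = 1139871*(1/4564257) = 379957/1521419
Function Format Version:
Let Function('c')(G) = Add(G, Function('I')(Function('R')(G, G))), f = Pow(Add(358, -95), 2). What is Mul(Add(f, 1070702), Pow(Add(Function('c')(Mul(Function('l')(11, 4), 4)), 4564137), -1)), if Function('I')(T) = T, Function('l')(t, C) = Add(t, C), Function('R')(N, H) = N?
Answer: Rational(379957, 1521419) ≈ 0.24974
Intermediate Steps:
Function('l')(t, C) = Add(C, t)
f = 69169 (f = Pow(263, 2) = 69169)
Function('c')(G) = Mul(2, G) (Function('c')(G) = Add(G, G) = Mul(2, G))
Mul(Add(f, 1070702), Pow(Add(Function('c')(Mul(Function('l')(11, 4), 4)), 4564137), -1)) = Mul(Add(69169, 1070702), Pow(Add(Mul(2, Mul(Add(4, 11), 4)), 4564137), -1)) = Mul(1139871, Pow(Add(Mul(2, Mul(15, 4)), 4564137), -1)) = Mul(1139871, Pow(Add(Mul(2, 60), 4564137), -1)) = Mul(1139871, Pow(Add(120, 4564137), -1)) = Mul(1139871, Pow(4564257, -1)) = Mul(1139871, Rational(1, 4564257)) = Rational(379957, 1521419)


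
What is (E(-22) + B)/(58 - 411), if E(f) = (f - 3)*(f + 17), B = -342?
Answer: 217/353 ≈ 0.61473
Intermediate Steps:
E(f) = (-3 + f)*(17 + f)
(E(-22) + B)/(58 - 411) = ((-51 + (-22)**2 + 14*(-22)) - 342)/(58 - 411) = ((-51 + 484 - 308) - 342)/(-353) = (125 - 342)*(-1/353) = -217*(-1/353) = 217/353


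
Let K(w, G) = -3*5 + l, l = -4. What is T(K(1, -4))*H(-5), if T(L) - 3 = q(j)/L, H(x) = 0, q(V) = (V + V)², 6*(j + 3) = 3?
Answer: 0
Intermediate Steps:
j = -5/2 (j = -3 + (⅙)*3 = -3 + ½ = -5/2 ≈ -2.5000)
q(V) = 4*V² (q(V) = (2*V)² = 4*V²)
K(w, G) = -19 (K(w, G) = -3*5 - 4 = -15 - 4 = -19)
T(L) = 3 + 25/L (T(L) = 3 + (4*(-5/2)²)/L = 3 + (4*(25/4))/L = 3 + 25/L)
T(K(1, -4))*H(-5) = (3 + 25/(-19))*0 = (3 + 25*(-1/19))*0 = (3 - 25/19)*0 = (32/19)*0 = 0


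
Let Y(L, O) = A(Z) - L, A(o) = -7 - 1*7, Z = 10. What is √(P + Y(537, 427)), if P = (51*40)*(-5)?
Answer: I*√10751 ≈ 103.69*I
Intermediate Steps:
A(o) = -14 (A(o) = -7 - 7 = -14)
P = -10200 (P = 2040*(-5) = -10200)
Y(L, O) = -14 - L
√(P + Y(537, 427)) = √(-10200 + (-14 - 1*537)) = √(-10200 + (-14 - 537)) = √(-10200 - 551) = √(-10751) = I*√10751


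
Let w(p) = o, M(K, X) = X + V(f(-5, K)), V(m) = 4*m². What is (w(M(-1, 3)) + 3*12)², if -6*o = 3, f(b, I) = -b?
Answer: 5041/4 ≈ 1260.3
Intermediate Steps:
M(K, X) = 100 + X (M(K, X) = X + 4*(-1*(-5))² = X + 4*5² = X + 4*25 = X + 100 = 100 + X)
o = -½ (o = -⅙*3 = -½ ≈ -0.50000)
w(p) = -½
(w(M(-1, 3)) + 3*12)² = (-½ + 3*12)² = (-½ + 36)² = (71/2)² = 5041/4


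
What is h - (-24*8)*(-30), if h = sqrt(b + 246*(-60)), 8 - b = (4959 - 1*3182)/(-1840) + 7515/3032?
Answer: -5760 + 3*I*sqrt(49824966078655)/174340 ≈ -5760.0 + 121.46*I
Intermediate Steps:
b = 4523913/697360 (b = 8 - ((4959 - 1*3182)/(-1840) + 7515/3032) = 8 - ((4959 - 3182)*(-1/1840) + 7515*(1/3032)) = 8 - (1777*(-1/1840) + 7515/3032) = 8 - (-1777/1840 + 7515/3032) = 8 - 1*1054967/697360 = 8 - 1054967/697360 = 4523913/697360 ≈ 6.4872)
h = 3*I*sqrt(49824966078655)/174340 (h = sqrt(4523913/697360 + 246*(-60)) = sqrt(4523913/697360 - 14760) = sqrt(-10288509687/697360) = 3*I*sqrt(49824966078655)/174340 ≈ 121.46*I)
h - (-24*8)*(-30) = 3*I*sqrt(49824966078655)/174340 - (-24*8)*(-30) = 3*I*sqrt(49824966078655)/174340 - (-192)*(-30) = 3*I*sqrt(49824966078655)/174340 - 1*5760 = 3*I*sqrt(49824966078655)/174340 - 5760 = -5760 + 3*I*sqrt(49824966078655)/174340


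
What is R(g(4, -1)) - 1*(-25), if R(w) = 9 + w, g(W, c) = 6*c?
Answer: 28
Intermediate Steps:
R(g(4, -1)) - 1*(-25) = (9 + 6*(-1)) - 1*(-25) = (9 - 6) + 25 = 3 + 25 = 28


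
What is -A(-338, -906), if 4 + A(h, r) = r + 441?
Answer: 469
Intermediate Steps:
A(h, r) = 437 + r (A(h, r) = -4 + (r + 441) = -4 + (441 + r) = 437 + r)
-A(-338, -906) = -(437 - 906) = -1*(-469) = 469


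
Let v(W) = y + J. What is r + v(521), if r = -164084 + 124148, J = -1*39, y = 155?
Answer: -39820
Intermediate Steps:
J = -39
v(W) = 116 (v(W) = 155 - 39 = 116)
r = -39936
r + v(521) = -39936 + 116 = -39820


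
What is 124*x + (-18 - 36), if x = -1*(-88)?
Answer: 10858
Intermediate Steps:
x = 88
124*x + (-18 - 36) = 124*88 + (-18 - 36) = 10912 - 54 = 10858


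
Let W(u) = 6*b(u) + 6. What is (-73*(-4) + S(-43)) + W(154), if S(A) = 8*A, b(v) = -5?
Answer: -76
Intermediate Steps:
W(u) = -24 (W(u) = 6*(-5) + 6 = -30 + 6 = -24)
(-73*(-4) + S(-43)) + W(154) = (-73*(-4) + 8*(-43)) - 24 = (292 - 344) - 24 = -52 - 24 = -76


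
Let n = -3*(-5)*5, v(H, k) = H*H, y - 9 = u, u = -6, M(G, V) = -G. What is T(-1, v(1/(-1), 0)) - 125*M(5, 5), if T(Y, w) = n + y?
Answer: 703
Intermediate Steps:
y = 3 (y = 9 - 6 = 3)
v(H, k) = H²
n = 75 (n = 15*5 = 75)
T(Y, w) = 78 (T(Y, w) = 75 + 3 = 78)
T(-1, v(1/(-1), 0)) - 125*M(5, 5) = 78 - (-125)*5 = 78 - 125*(-5) = 78 + 625 = 703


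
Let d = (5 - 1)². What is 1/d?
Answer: 1/16 ≈ 0.062500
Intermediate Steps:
d = 16 (d = 4² = 16)
1/d = 1/16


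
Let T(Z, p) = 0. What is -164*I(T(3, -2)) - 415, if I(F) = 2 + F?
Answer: -743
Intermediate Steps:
-164*I(T(3, -2)) - 415 = -164*(2 + 0) - 415 = -164*2 - 415 = -328 - 415 = -743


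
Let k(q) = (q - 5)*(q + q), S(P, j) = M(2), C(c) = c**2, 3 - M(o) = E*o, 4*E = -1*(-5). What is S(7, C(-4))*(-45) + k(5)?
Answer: -45/2 ≈ -22.500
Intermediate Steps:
E = 5/4 (E = (-1*(-5))/4 = (1/4)*5 = 5/4 ≈ 1.2500)
M(o) = 3 - 5*o/4
S(P, j) = 1/2 (S(P, j) = 3 - 5/4*2 = 3 - 5/2 = 1/2)
k(q) = 2*q*(-5 + q) (k(q) = (-5 + q)*(2*q) = 2*q*(-5 + q))
S(7, C(-4))*(-45) + k(5) = (1/2)*(-45) + 2*5*(-5 + 5) = -45/2 + 2*5*0 = -45/2 + 0 = -45/2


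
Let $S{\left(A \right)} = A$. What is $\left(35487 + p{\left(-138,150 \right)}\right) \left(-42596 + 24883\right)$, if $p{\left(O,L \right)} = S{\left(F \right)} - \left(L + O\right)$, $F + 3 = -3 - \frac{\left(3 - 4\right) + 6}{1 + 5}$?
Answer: $- \frac{3769485817}{6} \approx -6.2825 \cdot 10^{8}$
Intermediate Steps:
$F = - \frac{41}{6}$ ($F = -3 - \left(3 + \frac{\left(3 - 4\right) + 6}{1 + 5}\right) = -3 - \left(3 + \frac{-1 + 6}{6}\right) = -3 - \left(3 + 5 \cdot \frac{1}{6}\right) = -3 - \frac{23}{6} = - \frac{41}{6} \approx -6.8333$)
$p{\left(O,L \right)} = - \frac{41}{6} - L - O$ ($p{\left(O,L \right)} = - \frac{41}{6} - \left(L + O\right) = - \frac{41}{6} - L - O$)
$\left(35487 + p{\left(-138,150 \right)}\right) \left(-42596 + 24883\right) = \left(35487 - \frac{113}{6}\right) \left(-42596 + 24883\right) = \left(35487 - \frac{113}{6}\right) \left(-17713\right) = \frac{212809}{6} \left(-17713\right) = - \frac{3769485817}{6}$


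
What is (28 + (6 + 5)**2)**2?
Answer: 22201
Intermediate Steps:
(28 + (6 + 5)**2)**2 = (28 + 11**2)**2 = (28 + 121)**2 = 149**2 = 22201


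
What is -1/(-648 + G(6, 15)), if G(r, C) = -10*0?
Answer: 1/648 ≈ 0.0015432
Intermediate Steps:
G(r, C) = 0
-1/(-648 + G(6, 15)) = -1/(-648 + 0) = -1/(-648) = -1*(-1/648) = 1/648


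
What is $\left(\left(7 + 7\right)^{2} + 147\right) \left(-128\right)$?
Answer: $-43904$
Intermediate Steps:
$\left(\left(7 + 7\right)^{2} + 147\right) \left(-128\right) = \left(14^{2} + 147\right) \left(-128\right) = \left(196 + 147\right) \left(-128\right) = 343 \left(-128\right) = -43904$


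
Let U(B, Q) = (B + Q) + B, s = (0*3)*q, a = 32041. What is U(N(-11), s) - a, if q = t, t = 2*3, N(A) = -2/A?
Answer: -352447/11 ≈ -32041.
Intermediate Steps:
t = 6
q = 6
s = 0 (s = (0*3)*6 = 0*6 = 0)
U(B, Q) = Q + 2*B
U(N(-11), s) - a = (0 + 2*(-2/(-11))) - 1*32041 = (0 + 2*(-2*(-1/11))) - 32041 = (0 + 2*(2/11)) - 32041 = (0 + 4/11) - 32041 = 4/11 - 32041 = -352447/11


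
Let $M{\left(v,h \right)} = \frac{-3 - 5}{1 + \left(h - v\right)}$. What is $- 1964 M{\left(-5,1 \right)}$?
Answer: $\frac{15712}{7} \approx 2244.6$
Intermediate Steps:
$M{\left(v,h \right)} = - \frac{8}{1 + h - v}$
$- 1964 M{\left(-5,1 \right)} = - 1964 \frac{8}{-1 - 5 - 1} = - 1964 \frac{8}{-7} = - 1964 \cdot 8 \left(- \frac{1}{7}\right) = \left(-1964\right) \left(- \frac{8}{7}\right) = \frac{15712}{7}$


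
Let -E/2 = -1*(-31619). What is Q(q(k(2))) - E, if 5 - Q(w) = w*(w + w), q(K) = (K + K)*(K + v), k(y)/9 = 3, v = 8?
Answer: -7080957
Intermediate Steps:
k(y) = 27 (k(y) = 9*3 = 27)
q(K) = 2*K*(8 + K) (q(K) = (K + K)*(K + 8) = (2*K)*(8 + K) = 2*K*(8 + K))
Q(w) = 5 - 2*w² (Q(w) = 5 - w*(w + w) = 5 - w*2*w = 5 - 2*w²)
E = -63238 (E = -(-2)*(-31619) = -2*31619 = -63238)
Q(q(k(2))) - E = (5 - 2*2916*(8 + 27)²) - 1*(-63238) = (5 - 2*(2*27*35)²) + 63238 = (5 - 2*1890²) + 63238 = (5 - 2*3572100) + 63238 = (5 - 7144200) + 63238 = -7144195 + 63238 = -7080957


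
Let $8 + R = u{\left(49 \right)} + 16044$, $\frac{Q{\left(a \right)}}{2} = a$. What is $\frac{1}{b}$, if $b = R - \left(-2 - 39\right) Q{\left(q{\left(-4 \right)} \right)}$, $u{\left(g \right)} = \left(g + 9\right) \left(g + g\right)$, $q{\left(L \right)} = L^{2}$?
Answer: $\frac{1}{23032} \approx 4.3418 \cdot 10^{-5}$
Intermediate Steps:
$u{\left(g \right)} = 2 g \left(9 + g\right)$ ($u{\left(g \right)} = \left(9 + g\right) 2 g = 2 g \left(9 + g\right)$)
$Q{\left(a \right)} = 2 a$
$R = 21720$ ($R = -8 + \left(2 \cdot 49 \left(9 + 49\right) + 16044\right) = -8 + \left(2 \cdot 49 \cdot 58 + 16044\right) = -8 + \left(5684 + 16044\right) = -8 + 21728 = 21720$)
$b = 23032$ ($b = 21720 - \left(-2 - 39\right) 2 \left(-4\right)^{2} = 21720 - - 41 \cdot 2 \cdot 16 = 21720 - \left(-41\right) 32 = 21720 - -1312 = 21720 + 1312 = 23032$)
$\frac{1}{b} = \frac{1}{23032}$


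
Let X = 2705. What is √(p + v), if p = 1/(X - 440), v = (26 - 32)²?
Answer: √184690365/2265 ≈ 6.0000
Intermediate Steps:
v = 36 (v = (-6)² = 36)
p = 1/2265 (p = 1/(2705 - 440) = 1/2265 ≈ 0.00044150)
√(p + v) = √(1/2265 + 36) = √(81541/2265) = √184690365/2265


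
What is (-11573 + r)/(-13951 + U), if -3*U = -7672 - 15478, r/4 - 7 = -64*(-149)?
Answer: -79797/18703 ≈ -4.2665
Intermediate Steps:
r = 38172 (r = 28 + 4*(-64*(-149)) = 28 + 4*9536 = 28 + 38144 = 38172)
U = 23150/3 (U = -(-7672 - 15478)/3 = -⅓*(-23150) = 23150/3 ≈ 7716.7)
(-11573 + r)/(-13951 + U) = (-11573 + 38172)/(-13951 + 23150/3) = 26599/(-18703/3) = 26599*(-3/18703) = -79797/18703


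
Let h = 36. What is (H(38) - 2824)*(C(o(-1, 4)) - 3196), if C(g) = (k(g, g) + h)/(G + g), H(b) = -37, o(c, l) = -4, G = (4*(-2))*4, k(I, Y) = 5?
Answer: 329292517/36 ≈ 9.1470e+6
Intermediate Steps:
G = -32 (G = -8*4 = -32)
C(g) = 41/(-32 + g) (C(g) = (5 + 36)/(-32 + g) = 41/(-32 + g))
(H(38) - 2824)*(C(o(-1, 4)) - 3196) = (-37 - 2824)*(41/(-32 - 4) - 3196) = -2861*(41/(-36) - 3196) = -2861*(41*(-1/36) - 3196) = -2861*(-41/36 - 3196) = -2861*(-115097/36) = 329292517/36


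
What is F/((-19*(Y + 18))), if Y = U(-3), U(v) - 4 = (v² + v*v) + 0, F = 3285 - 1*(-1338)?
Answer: -4623/760 ≈ -6.0829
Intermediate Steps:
F = 4623 (F = 3285 + 1338 = 4623)
U(v) = 4 + 2*v² (U(v) = 4 + ((v² + v*v) + 0) = 4 + ((v² + v²) + 0) = 4 + (2*v² + 0) = 4 + 2*v²)
Y = 22 (Y = 4 + 2*(-3)² = 4 + 2*9 = 4 + 18 = 22)
F/((-19*(Y + 18))) = 4623/((-19*(22 + 18))) = 4623/((-19*40)) = 4623/(-760) = 4623*(-1/760) = -4623/760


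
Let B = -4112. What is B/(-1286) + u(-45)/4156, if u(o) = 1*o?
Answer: 8515801/2672308 ≈ 3.1867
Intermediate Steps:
u(o) = o
B/(-1286) + u(-45)/4156 = -4112/(-1286) - 45/4156 = -4112*(-1/1286) - 45*1/4156 = 2056/643 - 45/4156 = 8515801/2672308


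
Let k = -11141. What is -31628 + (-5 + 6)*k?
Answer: -42769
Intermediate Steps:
-31628 + (-5 + 6)*k = -31628 + (-5 + 6)*(-11141) = -31628 + 1*(-11141) = -31628 - 11141 = -42769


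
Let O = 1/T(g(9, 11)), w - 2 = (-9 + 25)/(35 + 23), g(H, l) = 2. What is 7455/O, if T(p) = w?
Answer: 492030/29 ≈ 16967.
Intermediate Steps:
w = 66/29 (w = 2 + (-9 + 25)/(35 + 23) = 2 + 16/58 = 2 + 16*(1/58) = 2 + 8/29 = 66/29 ≈ 2.2759)
T(p) = 66/29
O = 29/66 (O = 1/(66/29) = 29/66 ≈ 0.43939)
7455/O = 7455/(29/66) = 7455*(66/29) = 492030/29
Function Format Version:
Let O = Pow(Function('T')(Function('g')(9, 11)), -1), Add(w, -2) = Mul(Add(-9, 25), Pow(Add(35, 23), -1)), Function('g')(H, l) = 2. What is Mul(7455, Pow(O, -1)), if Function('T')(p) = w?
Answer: Rational(492030, 29) ≈ 16967.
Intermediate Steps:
w = Rational(66, 29) (w = Add(2, Mul(Add(-9, 25), Pow(Add(35, 23), -1))) = Add(2, Mul(16, Pow(58, -1))) = Add(2, Mul(16, Rational(1, 58))) = Add(2, Rational(8, 29)) = Rational(66, 29) ≈ 2.2759)
Function('T')(p) = Rational(66, 29)
O = Rational(29, 66) (O = Pow(Rational(66, 29), -1) = Rational(29, 66) ≈ 0.43939)
Mul(7455, Pow(O, -1)) = Mul(7455, Pow(Rational(29, 66), -1)) = Mul(7455, Rational(66, 29)) = Rational(492030, 29)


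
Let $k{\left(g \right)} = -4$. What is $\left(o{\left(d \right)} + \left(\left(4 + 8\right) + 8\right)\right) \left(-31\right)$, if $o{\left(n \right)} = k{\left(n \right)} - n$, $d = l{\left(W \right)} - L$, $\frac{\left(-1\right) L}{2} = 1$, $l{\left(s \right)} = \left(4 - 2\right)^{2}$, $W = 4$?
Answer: $-310$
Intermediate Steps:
$l{\left(s \right)} = 4$ ($l{\left(s \right)} = 2^{2} = 4$)
$L = -2$ ($L = \left(-2\right) 1 = -2$)
$d = 6$ ($d = 4 - -2 = 4 + 2 = 6$)
$o{\left(n \right)} = -4 - n$
$\left(o{\left(d \right)} + \left(\left(4 + 8\right) + 8\right)\right) \left(-31\right) = \left(\left(-4 - 6\right) + \left(\left(4 + 8\right) + 8\right)\right) \left(-31\right) = \left(\left(-4 - 6\right) + \left(12 + 8\right)\right) \left(-31\right) = \left(-10 + 20\right) \left(-31\right) = 10 \left(-31\right) = -310$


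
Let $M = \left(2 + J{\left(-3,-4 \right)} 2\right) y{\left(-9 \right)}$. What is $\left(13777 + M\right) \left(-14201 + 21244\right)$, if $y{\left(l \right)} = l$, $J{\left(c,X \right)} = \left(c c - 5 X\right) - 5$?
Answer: $93862061$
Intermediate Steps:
$J{\left(c,X \right)} = -5 + c^{2} - 5 X$ ($J{\left(c,X \right)} = \left(c^{2} - 5 X\right) - 5 = -5 + c^{2} - 5 X$)
$M = -450$ ($M = \left(2 + \left(-5 + \left(-3\right)^{2} - -20\right) 2\right) \left(-9\right) = \left(2 + \left(-5 + 9 + 20\right) 2\right) \left(-9\right) = \left(2 + 24 \cdot 2\right) \left(-9\right) = \left(2 + 48\right) \left(-9\right) = 50 \left(-9\right) = -450$)
$\left(13777 + M\right) \left(-14201 + 21244\right) = \left(13777 - 450\right) \left(-14201 + 21244\right) = 13327 \cdot 7043 = 93862061$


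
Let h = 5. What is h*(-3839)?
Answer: -19195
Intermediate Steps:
h*(-3839) = 5*(-3839) = -19195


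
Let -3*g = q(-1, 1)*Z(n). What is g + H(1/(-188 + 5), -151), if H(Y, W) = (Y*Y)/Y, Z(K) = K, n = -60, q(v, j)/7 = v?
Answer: -25621/183 ≈ -140.01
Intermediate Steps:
q(v, j) = 7*v
H(Y, W) = Y (H(Y, W) = Y**2/Y = Y)
g = -140 (g = -7*(-1)*(-60)/3 = -(-7)*(-60)/3 = -1/3*420 = -140)
g + H(1/(-188 + 5), -151) = -140 + 1/(-188 + 5) = -140 + 1/(-183) = -140 - 1/183 = -25621/183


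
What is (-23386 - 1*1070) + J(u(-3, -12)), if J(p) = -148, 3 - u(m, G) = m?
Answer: -24604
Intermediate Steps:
u(m, G) = 3 - m
(-23386 - 1*1070) + J(u(-3, -12)) = (-23386 - 1*1070) - 148 = (-23386 - 1070) - 148 = -24456 - 148 = -24604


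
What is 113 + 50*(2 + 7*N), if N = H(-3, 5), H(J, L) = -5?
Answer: -1537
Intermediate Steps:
N = -5
113 + 50*(2 + 7*N) = 113 + 50*(2 + 7*(-5)) = 113 + 50*(2 - 35) = 113 + 50*(-33) = 113 - 1650 = -1537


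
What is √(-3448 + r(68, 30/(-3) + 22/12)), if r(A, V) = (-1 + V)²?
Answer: I*√121103/6 ≈ 58.0*I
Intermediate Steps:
√(-3448 + r(68, 30/(-3) + 22/12)) = √(-3448 + (-1 + (30/(-3) + 22/12))²) = √(-3448 + (-1 + (30*(-⅓) + 22*(1/12)))²) = √(-3448 + (-1 + (-10 + 11/6))²) = √(-3448 + (-1 - 49/6)²) = √(-3448 + (-55/6)²) = √(-3448 + 3025/36) = √(-121103/36) = I*√121103/6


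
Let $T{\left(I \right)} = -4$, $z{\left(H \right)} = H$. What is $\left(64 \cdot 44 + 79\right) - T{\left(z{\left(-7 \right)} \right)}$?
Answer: $2899$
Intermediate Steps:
$\left(64 \cdot 44 + 79\right) - T{\left(z{\left(-7 \right)} \right)} = \left(64 \cdot 44 + 79\right) - -4 = \left(2816 + 79\right) + 4 = 2895 + 4 = 2899$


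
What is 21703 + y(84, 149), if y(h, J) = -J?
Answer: 21554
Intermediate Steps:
21703 + y(84, 149) = 21703 - 1*149 = 21703 - 149 = 21554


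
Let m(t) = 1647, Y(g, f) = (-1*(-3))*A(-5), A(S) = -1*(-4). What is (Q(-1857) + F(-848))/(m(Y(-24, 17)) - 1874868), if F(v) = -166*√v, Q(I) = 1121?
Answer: -1121/1873221 + 664*I*√53/1873221 ≈ -0.00059843 + 0.0025806*I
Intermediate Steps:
A(S) = 4
Y(g, f) = 12 (Y(g, f) = -1*(-3)*4 = 3*4 = 12)
(Q(-1857) + F(-848))/(m(Y(-24, 17)) - 1874868) = (1121 - 664*I*√53)/(1647 - 1874868) = (1121 - 664*I*√53)/(-1873221) = (1121 - 664*I*√53)*(-1/1873221) = -1121/1873221 + 664*I*√53/1873221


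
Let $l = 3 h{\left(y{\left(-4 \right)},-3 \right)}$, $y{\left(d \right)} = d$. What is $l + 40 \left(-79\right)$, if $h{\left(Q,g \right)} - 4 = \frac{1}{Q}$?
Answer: $- \frac{12595}{4} \approx -3148.8$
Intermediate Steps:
$h{\left(Q,g \right)} = 4 + \frac{1}{Q}$
$l = \frac{45}{4}$ ($l = 3 \left(4 + \frac{1}{-4}\right) = 3 \left(4 - \frac{1}{4}\right) = 3 \cdot \frac{15}{4} = \frac{45}{4} \approx 11.25$)
$l + 40 \left(-79\right) = \frac{45}{4} + 40 \left(-79\right) = \frac{45}{4} - 3160 = - \frac{12595}{4}$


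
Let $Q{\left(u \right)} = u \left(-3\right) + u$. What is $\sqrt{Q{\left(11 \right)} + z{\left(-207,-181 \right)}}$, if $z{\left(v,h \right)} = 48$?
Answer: $\sqrt{26} \approx 5.099$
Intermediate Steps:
$Q{\left(u \right)} = - 2 u$ ($Q{\left(u \right)} = - 3 u + u = - 2 u$)
$\sqrt{Q{\left(11 \right)} + z{\left(-207,-181 \right)}} = \sqrt{\left(-2\right) 11 + 48} = \sqrt{-22 + 48} = \sqrt{26}$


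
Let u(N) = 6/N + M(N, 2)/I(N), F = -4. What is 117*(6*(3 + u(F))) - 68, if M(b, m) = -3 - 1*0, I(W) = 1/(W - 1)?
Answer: 11515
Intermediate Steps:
I(W) = 1/(-1 + W)
M(b, m) = -3 (M(b, m) = -3 + 0 = -3)
u(N) = 3 - 3*N + 6/N (u(N) = 6/N - (-3 + 3*N) = 6/N - 3*(-1 + N) = 6/N + (3 - 3*N) = 3 - 3*N + 6/N)
117*(6*(3 + u(F))) - 68 = 117*(6*(3 + (3 - 3*(-4) + 6/(-4)))) - 68 = 117*(6*(3 + (3 + 12 + 6*(-1/4)))) - 68 = 117*(6*(3 + (3 + 12 - 3/2))) - 68 = 117*(6*(3 + 27/2)) - 68 = 117*(6*(33/2)) - 68 = 117*99 - 68 = 11583 - 68 = 11515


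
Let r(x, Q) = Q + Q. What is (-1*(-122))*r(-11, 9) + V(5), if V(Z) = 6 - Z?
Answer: 2197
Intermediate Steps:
r(x, Q) = 2*Q
(-1*(-122))*r(-11, 9) + V(5) = (-1*(-122))*(2*9) + (6 - 1*5) = 122*18 + (6 - 5) = 2196 + 1 = 2197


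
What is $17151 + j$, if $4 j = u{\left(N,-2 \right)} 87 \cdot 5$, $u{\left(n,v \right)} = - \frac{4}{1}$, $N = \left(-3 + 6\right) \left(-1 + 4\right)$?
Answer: $16716$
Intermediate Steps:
$N = 9$ ($N = 3 \cdot 3 = 9$)
$u{\left(n,v \right)} = -4$ ($u{\left(n,v \right)} = \left(-4\right) 1 = -4$)
$j = -435$ ($j = \frac{\left(-4\right) 87 \cdot 5}{4} = \frac{\left(-4\right) 435}{4} = \frac{1}{4} \left(-1740\right) = -435$)
$17151 + j = 17151 - 435 = 16716$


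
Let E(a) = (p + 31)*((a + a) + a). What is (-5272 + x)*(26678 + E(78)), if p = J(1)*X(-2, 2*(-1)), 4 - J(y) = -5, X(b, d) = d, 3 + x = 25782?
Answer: 609468040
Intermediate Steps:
x = 25779 (x = -3 + 25782 = 25779)
J(y) = 9 (J(y) = 4 - 1*(-5) = 4 + 5 = 9)
p = -18 (p = 9*(2*(-1)) = 9*(-2) = -18)
E(a) = 39*a (E(a) = (-18 + 31)*((a + a) + a) = 13*(2*a + a) = 13*(3*a) = 39*a)
(-5272 + x)*(26678 + E(78)) = (-5272 + 25779)*(26678 + 39*78) = 20507*(26678 + 3042) = 20507*29720 = 609468040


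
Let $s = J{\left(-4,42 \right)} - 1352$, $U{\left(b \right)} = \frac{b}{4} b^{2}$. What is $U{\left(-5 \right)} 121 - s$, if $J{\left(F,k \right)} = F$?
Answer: $- \frac{9701}{4} \approx -2425.3$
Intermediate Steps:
$U{\left(b \right)} = \frac{b^{3}}{4}$ ($U{\left(b \right)} = b \frac{1}{4} b^{2} = \frac{b}{4} b^{2} = \frac{b^{3}}{4}$)
$s = -1356$ ($s = -4 - 1352 = -1356$)
$U{\left(-5 \right)} 121 - s = \frac{\left(-5\right)^{3}}{4} \cdot 121 - -1356 = \frac{1}{4} \left(-125\right) 121 + 1356 = \left(- \frac{125}{4}\right) 121 + 1356 = - \frac{15125}{4} + 1356 = - \frac{9701}{4}$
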